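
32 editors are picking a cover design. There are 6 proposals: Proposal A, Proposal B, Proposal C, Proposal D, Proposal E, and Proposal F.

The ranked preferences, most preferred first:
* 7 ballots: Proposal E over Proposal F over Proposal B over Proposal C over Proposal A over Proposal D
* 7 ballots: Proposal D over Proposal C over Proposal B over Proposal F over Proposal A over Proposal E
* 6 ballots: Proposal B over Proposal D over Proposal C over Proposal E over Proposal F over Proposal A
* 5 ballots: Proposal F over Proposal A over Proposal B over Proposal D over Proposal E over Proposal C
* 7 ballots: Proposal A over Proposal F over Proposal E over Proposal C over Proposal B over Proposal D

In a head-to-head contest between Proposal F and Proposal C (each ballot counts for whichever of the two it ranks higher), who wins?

Proposal F is ranked above Proposal C on 19 ballots; Proposal C above Proposal F on 13.

Proposal F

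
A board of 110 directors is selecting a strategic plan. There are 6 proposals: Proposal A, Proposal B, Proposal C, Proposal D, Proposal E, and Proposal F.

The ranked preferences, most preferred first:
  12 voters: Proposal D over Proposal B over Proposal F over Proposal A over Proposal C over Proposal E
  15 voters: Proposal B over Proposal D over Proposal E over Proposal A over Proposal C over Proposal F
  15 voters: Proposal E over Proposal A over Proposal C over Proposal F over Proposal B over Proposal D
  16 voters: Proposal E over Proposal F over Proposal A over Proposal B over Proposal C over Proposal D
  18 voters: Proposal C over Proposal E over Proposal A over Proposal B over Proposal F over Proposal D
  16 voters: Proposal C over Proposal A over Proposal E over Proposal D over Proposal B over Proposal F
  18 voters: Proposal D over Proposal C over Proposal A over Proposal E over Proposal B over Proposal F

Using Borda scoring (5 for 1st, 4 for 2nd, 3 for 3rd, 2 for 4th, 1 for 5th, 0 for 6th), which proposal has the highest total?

Proposal A: 12×2 + 15×2 + 15×4 + 16×3 + 18×3 + 16×4 + 18×3 = 334
Proposal B: 12×4 + 15×5 + 15×1 + 16×2 + 18×2 + 16×1 + 18×1 = 240
Proposal C: 12×1 + 15×1 + 15×3 + 16×1 + 18×5 + 16×5 + 18×4 = 330
Proposal D: 12×5 + 15×4 + 15×0 + 16×0 + 18×0 + 16×2 + 18×5 = 242
Proposal E: 12×0 + 15×3 + 15×5 + 16×5 + 18×4 + 16×3 + 18×2 = 356
Proposal F: 12×3 + 15×0 + 15×2 + 16×4 + 18×1 + 16×0 + 18×0 = 148

Proposal E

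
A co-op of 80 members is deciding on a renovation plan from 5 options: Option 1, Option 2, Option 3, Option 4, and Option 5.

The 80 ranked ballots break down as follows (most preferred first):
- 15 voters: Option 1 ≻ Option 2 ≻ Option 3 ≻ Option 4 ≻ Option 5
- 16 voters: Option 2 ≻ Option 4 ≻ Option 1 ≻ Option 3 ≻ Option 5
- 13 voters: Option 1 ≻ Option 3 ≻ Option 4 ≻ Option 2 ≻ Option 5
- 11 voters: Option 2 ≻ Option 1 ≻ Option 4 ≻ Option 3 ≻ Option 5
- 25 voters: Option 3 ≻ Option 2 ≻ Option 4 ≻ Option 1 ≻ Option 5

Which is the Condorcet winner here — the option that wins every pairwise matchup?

Option 2 vs Option 1: 52–28
Option 2 vs Option 3: 42–38
Option 2 vs Option 4: 67–13
Option 2 vs Option 5: 80–0
Option 2 beats every other option.

Option 2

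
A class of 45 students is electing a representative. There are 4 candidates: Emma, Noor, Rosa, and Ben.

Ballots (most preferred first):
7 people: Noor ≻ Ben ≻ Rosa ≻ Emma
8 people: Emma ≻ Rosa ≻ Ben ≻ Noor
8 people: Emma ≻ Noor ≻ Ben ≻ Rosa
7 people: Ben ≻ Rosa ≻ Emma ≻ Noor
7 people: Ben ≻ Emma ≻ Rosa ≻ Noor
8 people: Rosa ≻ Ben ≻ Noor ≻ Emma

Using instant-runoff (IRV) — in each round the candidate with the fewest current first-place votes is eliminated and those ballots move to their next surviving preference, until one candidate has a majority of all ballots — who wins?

Ben

Round 1: Emma 16, Noor 7, Rosa 8, Ben 14. Noor eliminated.
Round 2: Emma 16, Rosa 8, Ben 21. Rosa eliminated.
Round 3: Emma 16, Ben 29. Ben has a majority (≥23).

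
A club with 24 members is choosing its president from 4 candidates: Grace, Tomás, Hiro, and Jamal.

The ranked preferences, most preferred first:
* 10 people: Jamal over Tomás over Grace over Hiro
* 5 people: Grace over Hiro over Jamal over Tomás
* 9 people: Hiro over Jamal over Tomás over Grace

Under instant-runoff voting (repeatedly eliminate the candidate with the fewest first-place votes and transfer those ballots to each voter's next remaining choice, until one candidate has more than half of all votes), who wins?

Round 1: Grace 5, Tomás 0, Hiro 9, Jamal 10. Tomás eliminated.
Round 2: Grace 5, Hiro 9, Jamal 10. Grace eliminated.
Round 3: Hiro 14, Jamal 10. Hiro has a majority (≥13).

Hiro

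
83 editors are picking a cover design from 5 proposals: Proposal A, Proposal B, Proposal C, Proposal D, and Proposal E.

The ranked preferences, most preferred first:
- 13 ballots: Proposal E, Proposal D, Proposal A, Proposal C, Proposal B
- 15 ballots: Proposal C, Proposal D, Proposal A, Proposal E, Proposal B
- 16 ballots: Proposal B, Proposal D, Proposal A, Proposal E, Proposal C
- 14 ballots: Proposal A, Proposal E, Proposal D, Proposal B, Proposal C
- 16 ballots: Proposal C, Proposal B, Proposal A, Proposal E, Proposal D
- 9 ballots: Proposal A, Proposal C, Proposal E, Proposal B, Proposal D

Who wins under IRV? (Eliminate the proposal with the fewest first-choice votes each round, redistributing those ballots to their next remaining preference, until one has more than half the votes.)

Proposal A

Round 1: Proposal A 23, Proposal B 16, Proposal C 31, Proposal D 0, Proposal E 13. Proposal D eliminated.
Round 2: Proposal A 23, Proposal B 16, Proposal C 31, Proposal E 13. Proposal E eliminated.
Round 3: Proposal A 36, Proposal B 16, Proposal C 31. Proposal B eliminated.
Round 4: Proposal A 52, Proposal C 31. Proposal A has a majority (≥42).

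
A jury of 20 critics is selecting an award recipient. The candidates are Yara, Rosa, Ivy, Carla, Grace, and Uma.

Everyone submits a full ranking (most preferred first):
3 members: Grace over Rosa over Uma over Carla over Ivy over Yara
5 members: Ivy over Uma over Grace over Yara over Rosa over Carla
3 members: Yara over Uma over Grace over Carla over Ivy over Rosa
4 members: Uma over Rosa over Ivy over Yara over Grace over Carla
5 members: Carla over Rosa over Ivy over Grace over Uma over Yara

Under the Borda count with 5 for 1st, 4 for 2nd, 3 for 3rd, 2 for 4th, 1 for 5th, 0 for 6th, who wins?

Yara: 3×0 + 5×2 + 3×5 + 4×2 + 5×0 = 33
Rosa: 3×4 + 5×1 + 3×0 + 4×4 + 5×4 = 53
Ivy: 3×1 + 5×5 + 3×1 + 4×3 + 5×3 = 58
Carla: 3×2 + 5×0 + 3×2 + 4×0 + 5×5 = 37
Grace: 3×5 + 5×3 + 3×3 + 4×1 + 5×2 = 53
Uma: 3×3 + 5×4 + 3×4 + 4×5 + 5×1 = 66

Uma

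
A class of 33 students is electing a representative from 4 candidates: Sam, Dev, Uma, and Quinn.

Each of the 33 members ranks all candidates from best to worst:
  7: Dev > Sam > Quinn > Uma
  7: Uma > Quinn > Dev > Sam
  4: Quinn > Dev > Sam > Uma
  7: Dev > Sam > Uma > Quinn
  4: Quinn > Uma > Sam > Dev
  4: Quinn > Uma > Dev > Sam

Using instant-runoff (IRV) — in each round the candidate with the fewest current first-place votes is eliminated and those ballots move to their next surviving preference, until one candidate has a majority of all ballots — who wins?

Quinn

Round 1: Sam 0, Dev 14, Uma 7, Quinn 12. Sam eliminated.
Round 2: Dev 14, Uma 7, Quinn 12. Uma eliminated.
Round 3: Dev 14, Quinn 19. Quinn has a majority (≥17).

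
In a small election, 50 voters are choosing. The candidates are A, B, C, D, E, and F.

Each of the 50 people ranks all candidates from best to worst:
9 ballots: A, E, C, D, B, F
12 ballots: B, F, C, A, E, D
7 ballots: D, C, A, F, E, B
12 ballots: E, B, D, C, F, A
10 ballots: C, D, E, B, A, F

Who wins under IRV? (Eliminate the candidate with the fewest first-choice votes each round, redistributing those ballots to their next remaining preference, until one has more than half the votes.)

Round 1: A 9, B 12, C 10, D 7, E 12, F 0. F eliminated.
Round 2: A 9, B 12, C 10, D 7, E 12. D eliminated.
Round 3: A 9, B 12, C 17, E 12. A eliminated.
Round 4: B 12, C 17, E 21. B eliminated.
Round 5: C 29, E 21. C has a majority (≥26).

C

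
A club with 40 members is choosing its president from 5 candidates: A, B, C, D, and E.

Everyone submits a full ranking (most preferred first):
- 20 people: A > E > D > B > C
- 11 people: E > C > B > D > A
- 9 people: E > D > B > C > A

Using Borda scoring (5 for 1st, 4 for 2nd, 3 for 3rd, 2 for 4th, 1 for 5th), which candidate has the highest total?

E

A: 20×5 + 11×1 + 9×1 = 120
B: 20×2 + 11×3 + 9×3 = 100
C: 20×1 + 11×4 + 9×2 = 82
D: 20×3 + 11×2 + 9×4 = 118
E: 20×4 + 11×5 + 9×5 = 180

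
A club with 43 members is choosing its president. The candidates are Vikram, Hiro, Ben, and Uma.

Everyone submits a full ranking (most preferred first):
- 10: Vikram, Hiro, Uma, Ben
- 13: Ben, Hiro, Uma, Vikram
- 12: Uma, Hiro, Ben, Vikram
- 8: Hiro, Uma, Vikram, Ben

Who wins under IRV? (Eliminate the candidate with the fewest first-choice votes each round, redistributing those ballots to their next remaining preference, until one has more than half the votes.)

Round 1: Vikram 10, Hiro 8, Ben 13, Uma 12. Hiro eliminated.
Round 2: Vikram 10, Ben 13, Uma 20. Vikram eliminated.
Round 3: Ben 13, Uma 30. Uma has a majority (≥22).

Uma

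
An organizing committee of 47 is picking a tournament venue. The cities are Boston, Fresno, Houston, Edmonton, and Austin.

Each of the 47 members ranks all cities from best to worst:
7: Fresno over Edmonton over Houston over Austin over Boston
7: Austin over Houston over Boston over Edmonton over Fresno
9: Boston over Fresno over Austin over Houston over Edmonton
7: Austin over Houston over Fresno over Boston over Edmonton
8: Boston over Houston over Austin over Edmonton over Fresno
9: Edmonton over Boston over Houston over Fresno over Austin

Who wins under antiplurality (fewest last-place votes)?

Last-place votes: Boston 7, Fresno 15, Houston 0, Edmonton 16, Austin 9.

Houston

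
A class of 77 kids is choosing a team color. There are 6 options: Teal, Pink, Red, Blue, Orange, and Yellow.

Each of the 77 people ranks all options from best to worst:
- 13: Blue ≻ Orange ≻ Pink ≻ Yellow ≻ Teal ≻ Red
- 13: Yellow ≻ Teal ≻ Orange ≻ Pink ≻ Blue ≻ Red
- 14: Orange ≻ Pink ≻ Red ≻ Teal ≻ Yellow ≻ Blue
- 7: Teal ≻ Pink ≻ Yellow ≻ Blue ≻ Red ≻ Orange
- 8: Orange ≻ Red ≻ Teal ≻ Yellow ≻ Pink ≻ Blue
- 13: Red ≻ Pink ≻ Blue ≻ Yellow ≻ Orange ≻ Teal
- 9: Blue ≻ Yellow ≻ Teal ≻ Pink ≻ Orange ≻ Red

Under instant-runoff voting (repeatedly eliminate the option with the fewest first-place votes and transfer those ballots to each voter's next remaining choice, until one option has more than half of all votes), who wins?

Round 1: Teal 7, Pink 0, Red 13, Blue 22, Orange 22, Yellow 13. Pink eliminated.
Round 2: Teal 7, Red 13, Blue 22, Orange 22, Yellow 13. Teal eliminated.
Round 3: Red 13, Blue 22, Orange 22, Yellow 20. Red eliminated.
Round 4: Blue 35, Orange 22, Yellow 20. Yellow eliminated.
Round 5: Blue 42, Orange 35. Blue has a majority (≥39).

Blue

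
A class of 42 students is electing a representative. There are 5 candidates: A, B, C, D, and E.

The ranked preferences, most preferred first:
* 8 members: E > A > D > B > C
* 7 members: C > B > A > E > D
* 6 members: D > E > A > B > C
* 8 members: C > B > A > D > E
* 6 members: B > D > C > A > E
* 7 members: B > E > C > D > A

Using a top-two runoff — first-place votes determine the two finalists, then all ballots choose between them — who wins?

B

Round 1 first-place votes: A 0, B 13, C 15, D 6, E 8. C and B advance.
Runoff: C is ranked above B on 15 ballots, B above C on 27.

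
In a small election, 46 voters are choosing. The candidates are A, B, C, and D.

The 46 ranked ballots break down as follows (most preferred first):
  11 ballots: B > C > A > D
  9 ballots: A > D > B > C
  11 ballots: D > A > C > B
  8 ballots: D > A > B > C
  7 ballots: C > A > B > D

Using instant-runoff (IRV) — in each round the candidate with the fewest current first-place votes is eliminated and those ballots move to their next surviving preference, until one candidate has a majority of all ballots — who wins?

A

Round 1: A 9, B 11, C 7, D 19. C eliminated.
Round 2: A 16, B 11, D 19. B eliminated.
Round 3: A 27, D 19. A has a majority (≥24).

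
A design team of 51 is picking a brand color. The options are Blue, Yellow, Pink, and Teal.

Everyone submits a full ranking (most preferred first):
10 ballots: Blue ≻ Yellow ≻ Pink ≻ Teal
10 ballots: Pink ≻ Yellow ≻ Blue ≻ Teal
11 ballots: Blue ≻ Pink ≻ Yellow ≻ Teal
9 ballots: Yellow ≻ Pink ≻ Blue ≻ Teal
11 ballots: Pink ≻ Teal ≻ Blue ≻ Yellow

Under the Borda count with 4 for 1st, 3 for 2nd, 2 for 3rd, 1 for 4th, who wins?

Blue: 10×4 + 10×2 + 11×4 + 9×2 + 11×2 = 144
Yellow: 10×3 + 10×3 + 11×2 + 9×4 + 11×1 = 129
Pink: 10×2 + 10×4 + 11×3 + 9×3 + 11×4 = 164
Teal: 10×1 + 10×1 + 11×1 + 9×1 + 11×3 = 73

Pink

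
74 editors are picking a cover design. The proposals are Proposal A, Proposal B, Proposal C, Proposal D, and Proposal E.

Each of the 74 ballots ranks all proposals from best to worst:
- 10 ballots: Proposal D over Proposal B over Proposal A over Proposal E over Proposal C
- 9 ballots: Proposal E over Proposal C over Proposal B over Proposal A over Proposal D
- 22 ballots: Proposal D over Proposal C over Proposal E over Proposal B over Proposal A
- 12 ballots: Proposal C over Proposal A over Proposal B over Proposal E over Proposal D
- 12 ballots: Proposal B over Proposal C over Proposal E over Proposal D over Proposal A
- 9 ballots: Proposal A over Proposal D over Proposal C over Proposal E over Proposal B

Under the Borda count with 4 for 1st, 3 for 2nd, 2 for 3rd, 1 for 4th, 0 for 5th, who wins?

Proposal A: 10×2 + 9×1 + 22×0 + 12×3 + 12×0 + 9×4 = 101
Proposal B: 10×3 + 9×2 + 22×1 + 12×2 + 12×4 + 9×0 = 142
Proposal C: 10×0 + 9×3 + 22×3 + 12×4 + 12×3 + 9×2 = 195
Proposal D: 10×4 + 9×0 + 22×4 + 12×0 + 12×1 + 9×3 = 167
Proposal E: 10×1 + 9×4 + 22×2 + 12×1 + 12×2 + 9×1 = 135

Proposal C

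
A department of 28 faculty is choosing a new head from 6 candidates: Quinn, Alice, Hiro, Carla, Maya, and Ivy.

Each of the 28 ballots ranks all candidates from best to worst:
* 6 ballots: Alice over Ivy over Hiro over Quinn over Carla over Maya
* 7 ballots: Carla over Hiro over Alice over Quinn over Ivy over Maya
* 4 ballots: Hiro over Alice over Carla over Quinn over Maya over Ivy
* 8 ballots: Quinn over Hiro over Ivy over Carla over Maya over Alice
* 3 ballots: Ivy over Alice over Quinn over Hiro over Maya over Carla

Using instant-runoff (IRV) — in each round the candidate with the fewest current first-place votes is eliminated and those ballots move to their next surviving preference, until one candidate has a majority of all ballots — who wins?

Alice

Round 1: Quinn 8, Alice 6, Hiro 4, Carla 7, Maya 0, Ivy 3. Maya eliminated.
Round 2: Quinn 8, Alice 6, Hiro 4, Carla 7, Ivy 3. Ivy eliminated.
Round 3: Quinn 8, Alice 9, Hiro 4, Carla 7. Hiro eliminated.
Round 4: Quinn 8, Alice 13, Carla 7. Carla eliminated.
Round 5: Quinn 8, Alice 20. Alice has a majority (≥15).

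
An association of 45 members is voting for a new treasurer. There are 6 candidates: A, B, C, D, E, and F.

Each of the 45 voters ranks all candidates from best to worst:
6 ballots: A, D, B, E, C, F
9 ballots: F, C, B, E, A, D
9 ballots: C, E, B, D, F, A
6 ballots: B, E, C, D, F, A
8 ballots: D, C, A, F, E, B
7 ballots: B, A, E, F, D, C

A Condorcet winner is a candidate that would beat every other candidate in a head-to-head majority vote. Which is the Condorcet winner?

C

C vs A: 32–13
C vs B: 26–19
C vs D: 24–21
C vs E: 26–19
C vs F: 29–16
C beats every other candidate.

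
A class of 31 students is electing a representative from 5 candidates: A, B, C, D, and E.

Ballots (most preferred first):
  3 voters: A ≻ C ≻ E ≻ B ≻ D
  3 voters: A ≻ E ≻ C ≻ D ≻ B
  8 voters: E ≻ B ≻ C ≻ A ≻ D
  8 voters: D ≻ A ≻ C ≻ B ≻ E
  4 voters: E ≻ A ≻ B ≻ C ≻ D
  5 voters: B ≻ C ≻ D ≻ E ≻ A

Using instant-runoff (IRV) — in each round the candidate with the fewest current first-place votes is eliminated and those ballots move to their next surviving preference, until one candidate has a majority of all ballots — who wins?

E

Round 1: A 6, B 5, C 0, D 8, E 12. C eliminated.
Round 2: A 6, B 5, D 8, E 12. B eliminated.
Round 3: A 6, D 13, E 12. A eliminated.
Round 4: D 13, E 18. E has a majority (≥16).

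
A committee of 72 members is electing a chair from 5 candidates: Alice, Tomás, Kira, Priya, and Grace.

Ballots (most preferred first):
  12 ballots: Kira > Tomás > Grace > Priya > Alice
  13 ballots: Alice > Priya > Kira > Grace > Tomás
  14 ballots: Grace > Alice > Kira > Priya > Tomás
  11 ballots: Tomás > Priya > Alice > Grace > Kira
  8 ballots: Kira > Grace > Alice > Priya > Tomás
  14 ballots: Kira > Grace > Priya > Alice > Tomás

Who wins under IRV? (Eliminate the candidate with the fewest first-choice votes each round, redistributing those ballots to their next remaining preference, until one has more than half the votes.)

Round 1: Alice 13, Tomás 11, Kira 34, Priya 0, Grace 14. Priya eliminated.
Round 2: Alice 13, Tomás 11, Kira 34, Grace 14. Tomás eliminated.
Round 3: Alice 24, Kira 34, Grace 14. Grace eliminated.
Round 4: Alice 38, Kira 34. Alice has a majority (≥37).

Alice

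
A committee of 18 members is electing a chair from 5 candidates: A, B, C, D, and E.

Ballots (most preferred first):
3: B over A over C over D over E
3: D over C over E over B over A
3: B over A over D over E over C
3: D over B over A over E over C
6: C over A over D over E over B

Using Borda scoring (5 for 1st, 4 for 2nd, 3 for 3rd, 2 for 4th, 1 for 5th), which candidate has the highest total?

A: 3×4 + 3×1 + 3×4 + 3×3 + 6×4 = 60
B: 3×5 + 3×2 + 3×5 + 3×4 + 6×1 = 54
C: 3×3 + 3×4 + 3×1 + 3×1 + 6×5 = 57
D: 3×2 + 3×5 + 3×3 + 3×5 + 6×3 = 63
E: 3×1 + 3×3 + 3×2 + 3×2 + 6×2 = 36

D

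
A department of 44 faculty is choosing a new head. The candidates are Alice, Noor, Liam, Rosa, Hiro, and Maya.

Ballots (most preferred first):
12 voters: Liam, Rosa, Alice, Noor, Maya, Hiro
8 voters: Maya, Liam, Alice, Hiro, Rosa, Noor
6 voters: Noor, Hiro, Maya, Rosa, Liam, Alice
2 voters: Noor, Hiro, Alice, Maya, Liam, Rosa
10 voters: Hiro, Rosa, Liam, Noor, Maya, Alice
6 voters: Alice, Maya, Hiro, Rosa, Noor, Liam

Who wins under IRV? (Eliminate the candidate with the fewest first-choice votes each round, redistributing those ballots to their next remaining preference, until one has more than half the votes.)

Maya

Round 1: Alice 6, Noor 8, Liam 12, Rosa 0, Hiro 10, Maya 8. Rosa eliminated.
Round 2: Alice 6, Noor 8, Liam 12, Hiro 10, Maya 8. Alice eliminated.
Round 3: Noor 8, Liam 12, Hiro 10, Maya 14. Noor eliminated.
Round 4: Liam 12, Hiro 18, Maya 14. Liam eliminated.
Round 5: Hiro 18, Maya 26. Maya has a majority (≥23).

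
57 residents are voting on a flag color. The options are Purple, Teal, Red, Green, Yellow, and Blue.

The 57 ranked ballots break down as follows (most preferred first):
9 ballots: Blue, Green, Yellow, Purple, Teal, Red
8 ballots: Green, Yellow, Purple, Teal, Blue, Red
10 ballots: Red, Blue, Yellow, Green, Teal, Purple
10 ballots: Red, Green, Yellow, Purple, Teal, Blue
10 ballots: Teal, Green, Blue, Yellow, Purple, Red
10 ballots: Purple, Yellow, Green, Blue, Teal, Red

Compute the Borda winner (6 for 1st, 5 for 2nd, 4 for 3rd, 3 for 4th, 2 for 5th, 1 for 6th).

Purple: 9×3 + 8×4 + 10×1 + 10×3 + 10×2 + 10×6 = 179
Teal: 9×2 + 8×3 + 10×2 + 10×2 + 10×6 + 10×2 = 162
Red: 9×1 + 8×1 + 10×6 + 10×6 + 10×1 + 10×1 = 157
Green: 9×5 + 8×6 + 10×3 + 10×5 + 10×5 + 10×4 = 263
Yellow: 9×4 + 8×5 + 10×4 + 10×4 + 10×3 + 10×5 = 236
Blue: 9×6 + 8×2 + 10×5 + 10×1 + 10×4 + 10×3 = 200

Green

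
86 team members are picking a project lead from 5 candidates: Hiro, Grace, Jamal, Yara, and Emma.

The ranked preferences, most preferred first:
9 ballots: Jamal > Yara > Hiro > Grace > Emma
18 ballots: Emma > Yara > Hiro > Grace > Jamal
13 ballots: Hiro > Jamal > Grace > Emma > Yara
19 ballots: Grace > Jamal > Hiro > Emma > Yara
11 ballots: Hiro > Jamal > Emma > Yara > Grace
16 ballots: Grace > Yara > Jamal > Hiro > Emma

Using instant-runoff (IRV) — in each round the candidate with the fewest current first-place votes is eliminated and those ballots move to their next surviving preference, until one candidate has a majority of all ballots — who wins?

Round 1: Hiro 24, Grace 35, Jamal 9, Yara 0, Emma 18. Yara eliminated.
Round 2: Hiro 24, Grace 35, Jamal 9, Emma 18. Jamal eliminated.
Round 3: Hiro 33, Grace 35, Emma 18. Emma eliminated.
Round 4: Hiro 51, Grace 35. Hiro has a majority (≥44).

Hiro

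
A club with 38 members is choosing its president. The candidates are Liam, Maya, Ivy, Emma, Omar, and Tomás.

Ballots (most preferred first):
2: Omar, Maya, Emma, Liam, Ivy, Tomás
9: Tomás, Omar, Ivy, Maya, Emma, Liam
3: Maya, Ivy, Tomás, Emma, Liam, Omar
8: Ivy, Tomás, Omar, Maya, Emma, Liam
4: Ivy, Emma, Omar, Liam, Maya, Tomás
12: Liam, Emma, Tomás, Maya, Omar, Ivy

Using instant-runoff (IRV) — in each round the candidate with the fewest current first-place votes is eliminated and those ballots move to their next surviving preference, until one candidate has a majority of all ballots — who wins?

Round 1: Liam 12, Maya 3, Ivy 12, Emma 0, Omar 2, Tomás 9. Emma eliminated.
Round 2: Liam 12, Maya 3, Ivy 12, Omar 2, Tomás 9. Omar eliminated.
Round 3: Liam 12, Maya 5, Ivy 12, Tomás 9. Maya eliminated.
Round 4: Liam 14, Ivy 15, Tomás 9. Tomás eliminated.
Round 5: Liam 14, Ivy 24. Ivy has a majority (≥20).

Ivy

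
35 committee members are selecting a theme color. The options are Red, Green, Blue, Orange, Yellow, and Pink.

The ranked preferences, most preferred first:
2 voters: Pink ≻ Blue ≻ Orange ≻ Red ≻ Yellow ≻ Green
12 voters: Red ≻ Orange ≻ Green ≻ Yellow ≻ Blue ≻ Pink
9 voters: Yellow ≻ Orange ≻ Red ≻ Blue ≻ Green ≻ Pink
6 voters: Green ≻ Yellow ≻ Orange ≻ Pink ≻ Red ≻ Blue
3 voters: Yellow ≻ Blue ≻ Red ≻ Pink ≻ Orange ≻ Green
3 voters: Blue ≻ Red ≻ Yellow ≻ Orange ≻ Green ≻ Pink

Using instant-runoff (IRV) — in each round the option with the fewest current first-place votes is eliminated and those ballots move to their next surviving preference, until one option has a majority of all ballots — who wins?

Yellow

Round 1: Red 12, Green 6, Blue 3, Orange 0, Yellow 12, Pink 2. Orange eliminated.
Round 2: Red 12, Green 6, Blue 3, Yellow 12, Pink 2. Pink eliminated.
Round 3: Red 12, Green 6, Blue 5, Yellow 12. Blue eliminated.
Round 4: Red 17, Green 6, Yellow 12. Green eliminated.
Round 5: Red 17, Yellow 18. Yellow has a majority (≥18).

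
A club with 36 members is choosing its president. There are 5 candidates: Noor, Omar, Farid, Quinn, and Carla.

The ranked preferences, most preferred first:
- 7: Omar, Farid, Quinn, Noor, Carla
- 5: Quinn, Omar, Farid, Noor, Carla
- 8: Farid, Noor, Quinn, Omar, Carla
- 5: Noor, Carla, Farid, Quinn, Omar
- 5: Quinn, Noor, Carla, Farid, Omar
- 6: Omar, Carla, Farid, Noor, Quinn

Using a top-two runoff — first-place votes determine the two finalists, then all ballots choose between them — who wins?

Quinn

Round 1 first-place votes: Noor 5, Omar 13, Farid 8, Quinn 10, Carla 0. Omar and Quinn advance.
Runoff: Omar is ranked above Quinn on 13 ballots, Quinn above Omar on 23.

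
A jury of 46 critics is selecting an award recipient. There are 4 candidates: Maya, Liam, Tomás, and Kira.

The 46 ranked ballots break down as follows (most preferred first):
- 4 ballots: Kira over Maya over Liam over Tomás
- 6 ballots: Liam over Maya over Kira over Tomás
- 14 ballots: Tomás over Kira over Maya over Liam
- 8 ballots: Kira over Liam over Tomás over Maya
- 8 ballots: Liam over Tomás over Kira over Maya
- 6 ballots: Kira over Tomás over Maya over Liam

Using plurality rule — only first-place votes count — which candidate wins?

Kira

First-place votes: Maya 0, Liam 14, Tomás 14, Kira 18.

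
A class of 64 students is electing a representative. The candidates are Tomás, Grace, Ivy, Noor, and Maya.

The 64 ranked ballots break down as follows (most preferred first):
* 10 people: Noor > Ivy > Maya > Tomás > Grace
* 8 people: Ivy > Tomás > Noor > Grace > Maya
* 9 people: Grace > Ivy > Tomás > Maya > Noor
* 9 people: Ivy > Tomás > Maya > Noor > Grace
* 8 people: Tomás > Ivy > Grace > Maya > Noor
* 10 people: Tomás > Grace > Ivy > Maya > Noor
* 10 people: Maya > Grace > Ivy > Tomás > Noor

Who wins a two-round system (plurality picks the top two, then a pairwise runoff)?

Ivy

Round 1 first-place votes: Tomás 18, Grace 9, Ivy 17, Noor 10, Maya 10. Tomás and Ivy advance.
Runoff: Tomás is ranked above Ivy on 18 ballots, Ivy above Tomás on 46.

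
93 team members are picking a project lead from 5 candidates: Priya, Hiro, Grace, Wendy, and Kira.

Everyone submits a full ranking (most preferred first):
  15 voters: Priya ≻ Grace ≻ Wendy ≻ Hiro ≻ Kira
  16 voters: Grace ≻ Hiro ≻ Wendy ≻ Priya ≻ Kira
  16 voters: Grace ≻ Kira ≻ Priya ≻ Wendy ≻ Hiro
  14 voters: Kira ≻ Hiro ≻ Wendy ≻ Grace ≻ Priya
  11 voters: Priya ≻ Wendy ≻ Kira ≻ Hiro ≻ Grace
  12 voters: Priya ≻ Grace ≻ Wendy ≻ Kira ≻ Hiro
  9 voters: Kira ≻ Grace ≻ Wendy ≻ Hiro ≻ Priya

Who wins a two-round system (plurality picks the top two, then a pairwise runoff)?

Grace

Round 1 first-place votes: Priya 38, Hiro 0, Grace 32, Wendy 0, Kira 23. Priya and Grace advance.
Runoff: Priya is ranked above Grace on 38 ballots, Grace above Priya on 55.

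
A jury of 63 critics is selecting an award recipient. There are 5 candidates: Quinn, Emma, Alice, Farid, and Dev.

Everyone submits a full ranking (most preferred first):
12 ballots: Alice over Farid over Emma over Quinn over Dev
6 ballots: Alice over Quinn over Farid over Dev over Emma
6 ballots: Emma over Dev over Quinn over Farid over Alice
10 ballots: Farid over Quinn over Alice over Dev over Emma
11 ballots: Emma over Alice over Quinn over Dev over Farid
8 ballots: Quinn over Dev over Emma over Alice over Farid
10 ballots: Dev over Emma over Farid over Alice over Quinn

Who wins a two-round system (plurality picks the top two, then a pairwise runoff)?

Emma

Round 1 first-place votes: Quinn 8, Emma 17, Alice 18, Farid 10, Dev 10. Alice and Emma advance.
Runoff: Alice is ranked above Emma on 28 ballots, Emma above Alice on 35.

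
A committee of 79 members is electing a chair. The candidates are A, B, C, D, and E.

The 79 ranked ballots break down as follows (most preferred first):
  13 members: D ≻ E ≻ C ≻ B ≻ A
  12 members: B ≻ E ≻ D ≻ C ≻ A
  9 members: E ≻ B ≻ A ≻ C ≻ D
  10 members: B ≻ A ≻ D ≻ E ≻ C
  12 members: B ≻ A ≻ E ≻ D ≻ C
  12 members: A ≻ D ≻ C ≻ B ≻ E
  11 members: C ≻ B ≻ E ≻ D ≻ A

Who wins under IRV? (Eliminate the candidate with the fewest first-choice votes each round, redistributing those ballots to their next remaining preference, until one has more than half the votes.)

Round 1: A 12, B 34, C 11, D 13, E 9. E eliminated.
Round 2: A 12, B 43, C 11, D 13. B has a majority (≥40).

B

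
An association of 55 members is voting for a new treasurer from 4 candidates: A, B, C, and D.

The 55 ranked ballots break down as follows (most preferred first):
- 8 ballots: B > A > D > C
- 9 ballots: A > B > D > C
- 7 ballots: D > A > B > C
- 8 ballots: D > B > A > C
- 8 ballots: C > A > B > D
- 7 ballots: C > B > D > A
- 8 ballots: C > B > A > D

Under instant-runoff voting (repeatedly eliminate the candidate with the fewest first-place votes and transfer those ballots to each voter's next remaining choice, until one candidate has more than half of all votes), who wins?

A

Round 1: A 9, B 8, C 23, D 15. B eliminated.
Round 2: A 17, C 23, D 15. D eliminated.
Round 3: A 32, C 23. A has a majority (≥28).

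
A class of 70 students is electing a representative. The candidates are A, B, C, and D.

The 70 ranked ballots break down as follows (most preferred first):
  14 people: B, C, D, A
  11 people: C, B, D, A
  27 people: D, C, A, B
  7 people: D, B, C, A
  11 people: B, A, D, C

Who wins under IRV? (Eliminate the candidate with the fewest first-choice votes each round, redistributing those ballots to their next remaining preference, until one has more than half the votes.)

B

Round 1: A 0, B 25, C 11, D 34. A eliminated.
Round 2: B 25, C 11, D 34. C eliminated.
Round 3: B 36, D 34. B has a majority (≥36).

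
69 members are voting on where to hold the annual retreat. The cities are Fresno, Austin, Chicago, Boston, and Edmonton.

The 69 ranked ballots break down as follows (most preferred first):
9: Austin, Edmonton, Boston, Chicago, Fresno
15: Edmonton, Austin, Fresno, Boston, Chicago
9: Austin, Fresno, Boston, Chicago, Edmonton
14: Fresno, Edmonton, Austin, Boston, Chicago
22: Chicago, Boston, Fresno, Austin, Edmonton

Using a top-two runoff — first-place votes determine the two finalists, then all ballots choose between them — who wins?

Austin

Round 1 first-place votes: Fresno 14, Austin 18, Chicago 22, Boston 0, Edmonton 15. Chicago and Austin advance.
Runoff: Chicago is ranked above Austin on 22 ballots, Austin above Chicago on 47.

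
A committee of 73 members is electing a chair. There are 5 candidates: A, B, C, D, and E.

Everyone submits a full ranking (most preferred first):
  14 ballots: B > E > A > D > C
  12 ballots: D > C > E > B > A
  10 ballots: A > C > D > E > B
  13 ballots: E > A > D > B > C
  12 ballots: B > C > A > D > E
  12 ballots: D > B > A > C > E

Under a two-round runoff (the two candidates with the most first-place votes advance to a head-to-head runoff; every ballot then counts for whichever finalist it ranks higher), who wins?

D

Round 1 first-place votes: A 10, B 26, C 0, D 24, E 13. B and D advance.
Runoff: B is ranked above D on 26 ballots, D above B on 47.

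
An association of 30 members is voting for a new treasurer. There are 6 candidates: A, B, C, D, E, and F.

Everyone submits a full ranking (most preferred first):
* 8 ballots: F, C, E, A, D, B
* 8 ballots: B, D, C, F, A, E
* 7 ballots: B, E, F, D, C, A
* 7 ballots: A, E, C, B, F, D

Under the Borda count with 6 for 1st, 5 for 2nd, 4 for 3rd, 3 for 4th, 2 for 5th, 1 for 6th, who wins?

B

A: 8×3 + 8×2 + 7×1 + 7×6 = 89
B: 8×1 + 8×6 + 7×6 + 7×3 = 119
C: 8×5 + 8×4 + 7×2 + 7×4 = 114
D: 8×2 + 8×5 + 7×3 + 7×1 = 84
E: 8×4 + 8×1 + 7×5 + 7×5 = 110
F: 8×6 + 8×3 + 7×4 + 7×2 = 114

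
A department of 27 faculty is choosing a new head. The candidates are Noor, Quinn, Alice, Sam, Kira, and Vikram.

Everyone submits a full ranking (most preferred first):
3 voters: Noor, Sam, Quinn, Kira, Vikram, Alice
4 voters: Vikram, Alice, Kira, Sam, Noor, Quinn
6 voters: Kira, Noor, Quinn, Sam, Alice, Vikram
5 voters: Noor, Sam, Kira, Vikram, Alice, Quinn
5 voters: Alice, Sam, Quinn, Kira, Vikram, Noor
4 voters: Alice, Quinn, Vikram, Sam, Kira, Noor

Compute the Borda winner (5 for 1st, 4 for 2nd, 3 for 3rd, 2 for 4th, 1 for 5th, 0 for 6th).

Sam

Noor: 3×5 + 4×1 + 6×4 + 5×5 + 5×0 + 4×0 = 68
Quinn: 3×3 + 4×0 + 6×3 + 5×0 + 5×3 + 4×4 = 58
Alice: 3×0 + 4×4 + 6×1 + 5×1 + 5×5 + 4×5 = 72
Sam: 3×4 + 4×2 + 6×2 + 5×4 + 5×4 + 4×2 = 80
Kira: 3×2 + 4×3 + 6×5 + 5×3 + 5×2 + 4×1 = 77
Vikram: 3×1 + 4×5 + 6×0 + 5×2 + 5×1 + 4×3 = 50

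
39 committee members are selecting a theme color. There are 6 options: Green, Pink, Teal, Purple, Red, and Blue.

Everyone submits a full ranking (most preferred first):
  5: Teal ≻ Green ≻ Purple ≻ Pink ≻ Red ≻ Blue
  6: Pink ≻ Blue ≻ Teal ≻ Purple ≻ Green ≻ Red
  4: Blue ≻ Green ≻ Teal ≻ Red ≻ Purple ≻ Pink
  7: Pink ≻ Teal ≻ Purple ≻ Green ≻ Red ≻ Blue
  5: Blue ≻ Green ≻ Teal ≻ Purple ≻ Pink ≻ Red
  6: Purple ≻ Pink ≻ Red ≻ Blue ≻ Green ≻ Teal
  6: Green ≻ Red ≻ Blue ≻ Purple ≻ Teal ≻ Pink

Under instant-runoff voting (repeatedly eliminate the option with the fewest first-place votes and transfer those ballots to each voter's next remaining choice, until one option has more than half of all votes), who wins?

Round 1: Green 6, Pink 13, Teal 5, Purple 6, Red 0, Blue 9. Red eliminated.
Round 2: Green 6, Pink 13, Teal 5, Purple 6, Blue 9. Teal eliminated.
Round 3: Green 11, Pink 13, Purple 6, Blue 9. Purple eliminated.
Round 4: Green 11, Pink 19, Blue 9. Blue eliminated.
Round 5: Green 20, Pink 19. Green has a majority (≥20).

Green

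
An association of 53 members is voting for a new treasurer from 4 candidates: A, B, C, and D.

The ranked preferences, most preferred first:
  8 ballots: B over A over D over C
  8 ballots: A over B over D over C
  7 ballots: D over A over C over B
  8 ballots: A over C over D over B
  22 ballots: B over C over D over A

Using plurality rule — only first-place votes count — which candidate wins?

B

First-place votes: A 16, B 30, C 0, D 7.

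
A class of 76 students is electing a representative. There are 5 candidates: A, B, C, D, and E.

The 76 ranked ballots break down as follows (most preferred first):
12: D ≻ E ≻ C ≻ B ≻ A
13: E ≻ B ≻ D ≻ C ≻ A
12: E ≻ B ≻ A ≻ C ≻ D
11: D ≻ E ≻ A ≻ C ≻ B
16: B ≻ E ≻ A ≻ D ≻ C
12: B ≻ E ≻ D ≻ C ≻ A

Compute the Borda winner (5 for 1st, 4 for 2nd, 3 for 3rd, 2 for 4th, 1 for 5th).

A: 12×1 + 13×1 + 12×3 + 11×3 + 16×3 + 12×1 = 154
B: 12×2 + 13×4 + 12×4 + 11×1 + 16×5 + 12×5 = 275
C: 12×3 + 13×2 + 12×2 + 11×2 + 16×1 + 12×2 = 148
D: 12×5 + 13×3 + 12×1 + 11×5 + 16×2 + 12×3 = 234
E: 12×4 + 13×5 + 12×5 + 11×4 + 16×4 + 12×4 = 329

E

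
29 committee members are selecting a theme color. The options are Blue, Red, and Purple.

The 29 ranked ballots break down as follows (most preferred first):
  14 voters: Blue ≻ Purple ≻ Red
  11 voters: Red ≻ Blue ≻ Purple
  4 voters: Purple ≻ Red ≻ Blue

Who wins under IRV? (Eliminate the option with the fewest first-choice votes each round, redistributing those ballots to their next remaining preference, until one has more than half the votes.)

Red

Round 1: Blue 14, Red 11, Purple 4. Purple eliminated.
Round 2: Blue 14, Red 15. Red has a majority (≥15).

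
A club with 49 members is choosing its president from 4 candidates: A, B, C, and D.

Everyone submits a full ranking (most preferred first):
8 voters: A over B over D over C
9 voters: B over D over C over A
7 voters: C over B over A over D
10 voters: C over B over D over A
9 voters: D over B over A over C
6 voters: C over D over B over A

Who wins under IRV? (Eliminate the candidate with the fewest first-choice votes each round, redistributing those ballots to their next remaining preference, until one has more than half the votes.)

Round 1: A 8, B 9, C 23, D 9. A eliminated.
Round 2: B 17, C 23, D 9. D eliminated.
Round 3: B 26, C 23. B has a majority (≥25).

B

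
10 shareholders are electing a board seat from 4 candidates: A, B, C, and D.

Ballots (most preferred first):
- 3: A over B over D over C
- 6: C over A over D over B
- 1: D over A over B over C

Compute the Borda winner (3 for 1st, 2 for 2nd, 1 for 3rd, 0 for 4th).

A: 3×3 + 6×2 + 1×2 = 23
B: 3×2 + 6×0 + 1×1 = 7
C: 3×0 + 6×3 + 1×0 = 18
D: 3×1 + 6×1 + 1×3 = 12

A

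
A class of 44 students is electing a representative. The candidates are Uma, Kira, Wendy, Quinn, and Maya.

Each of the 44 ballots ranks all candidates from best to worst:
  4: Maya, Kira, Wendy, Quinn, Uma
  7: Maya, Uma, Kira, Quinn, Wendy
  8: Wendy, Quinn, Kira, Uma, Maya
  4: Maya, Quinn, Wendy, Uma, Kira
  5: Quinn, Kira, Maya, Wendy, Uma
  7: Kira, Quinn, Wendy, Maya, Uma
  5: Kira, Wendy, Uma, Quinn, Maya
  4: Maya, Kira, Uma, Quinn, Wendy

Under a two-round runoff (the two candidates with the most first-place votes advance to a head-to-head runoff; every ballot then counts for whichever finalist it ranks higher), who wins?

Round 1 first-place votes: Uma 0, Kira 12, Wendy 8, Quinn 5, Maya 19. Maya and Kira advance.
Runoff: Maya is ranked above Kira on 19 ballots, Kira above Maya on 25.

Kira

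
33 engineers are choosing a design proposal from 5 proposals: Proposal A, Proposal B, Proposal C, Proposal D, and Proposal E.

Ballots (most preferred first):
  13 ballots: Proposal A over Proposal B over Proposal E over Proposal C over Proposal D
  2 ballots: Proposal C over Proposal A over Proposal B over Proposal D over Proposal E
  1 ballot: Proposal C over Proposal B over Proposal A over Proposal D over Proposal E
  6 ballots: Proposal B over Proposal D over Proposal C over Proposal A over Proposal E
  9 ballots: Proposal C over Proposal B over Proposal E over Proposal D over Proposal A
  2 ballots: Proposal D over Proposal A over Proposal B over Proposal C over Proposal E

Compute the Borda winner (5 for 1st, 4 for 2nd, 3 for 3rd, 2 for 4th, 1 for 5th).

Proposal B

Proposal A: 13×5 + 2×4 + 1×3 + 6×2 + 9×1 + 2×4 = 105
Proposal B: 13×4 + 2×3 + 1×4 + 6×5 + 9×4 + 2×3 = 134
Proposal C: 13×2 + 2×5 + 1×5 + 6×3 + 9×5 + 2×2 = 108
Proposal D: 13×1 + 2×2 + 1×2 + 6×4 + 9×2 + 2×5 = 71
Proposal E: 13×3 + 2×1 + 1×1 + 6×1 + 9×3 + 2×1 = 77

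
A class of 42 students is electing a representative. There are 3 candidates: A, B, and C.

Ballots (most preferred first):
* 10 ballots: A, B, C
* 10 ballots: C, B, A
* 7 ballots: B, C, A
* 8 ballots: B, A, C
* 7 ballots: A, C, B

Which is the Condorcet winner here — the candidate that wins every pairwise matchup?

B

B vs A: 25–17
B vs C: 25–17
B beats every other candidate.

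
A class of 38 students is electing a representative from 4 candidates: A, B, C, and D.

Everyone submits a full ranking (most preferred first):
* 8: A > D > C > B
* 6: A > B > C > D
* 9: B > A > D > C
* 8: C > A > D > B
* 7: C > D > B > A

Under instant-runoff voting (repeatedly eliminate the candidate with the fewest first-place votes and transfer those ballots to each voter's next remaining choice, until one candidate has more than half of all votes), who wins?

A

Round 1: A 14, B 9, C 15, D 0. D eliminated.
Round 2: A 14, B 9, C 15. B eliminated.
Round 3: A 23, C 15. A has a majority (≥20).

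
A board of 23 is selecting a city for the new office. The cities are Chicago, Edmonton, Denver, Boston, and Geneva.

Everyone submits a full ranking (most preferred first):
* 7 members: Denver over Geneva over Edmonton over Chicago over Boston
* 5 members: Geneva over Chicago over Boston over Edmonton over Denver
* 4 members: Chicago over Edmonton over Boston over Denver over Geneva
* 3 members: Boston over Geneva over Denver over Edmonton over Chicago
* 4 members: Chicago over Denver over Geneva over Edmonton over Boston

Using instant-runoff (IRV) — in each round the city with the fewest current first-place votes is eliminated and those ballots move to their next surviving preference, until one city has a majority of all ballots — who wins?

Geneva

Round 1: Chicago 8, Edmonton 0, Denver 7, Boston 3, Geneva 5. Edmonton eliminated.
Round 2: Chicago 8, Denver 7, Boston 3, Geneva 5. Boston eliminated.
Round 3: Chicago 8, Denver 7, Geneva 8. Denver eliminated.
Round 4: Chicago 8, Geneva 15. Geneva has a majority (≥12).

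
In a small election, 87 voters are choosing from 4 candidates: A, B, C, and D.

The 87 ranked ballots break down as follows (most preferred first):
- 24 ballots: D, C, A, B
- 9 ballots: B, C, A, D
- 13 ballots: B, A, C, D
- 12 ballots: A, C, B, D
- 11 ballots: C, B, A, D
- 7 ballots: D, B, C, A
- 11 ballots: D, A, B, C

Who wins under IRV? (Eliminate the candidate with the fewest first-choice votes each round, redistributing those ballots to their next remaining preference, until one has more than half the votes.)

B

Round 1: A 12, B 22, C 11, D 42. C eliminated.
Round 2: A 12, B 33, D 42. A eliminated.
Round 3: B 45, D 42. B has a majority (≥44).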